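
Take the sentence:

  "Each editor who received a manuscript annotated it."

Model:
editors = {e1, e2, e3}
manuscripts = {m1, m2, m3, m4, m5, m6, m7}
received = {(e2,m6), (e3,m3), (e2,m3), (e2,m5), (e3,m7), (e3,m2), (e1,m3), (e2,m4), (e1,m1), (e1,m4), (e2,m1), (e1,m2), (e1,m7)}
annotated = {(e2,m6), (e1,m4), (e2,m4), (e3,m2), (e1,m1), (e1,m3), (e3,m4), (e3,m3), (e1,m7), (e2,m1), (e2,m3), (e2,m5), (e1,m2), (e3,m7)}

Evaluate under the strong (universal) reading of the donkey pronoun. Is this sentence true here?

"it" takes "a manuscript" as antecedent — a donkey pronoun bound across the clause boundary.
Strong reading: for every (e,m) with received(e,m), annotated(e,m).
Restrictor pairs: (e1,m1) ✓  (e1,m2) ✓  (e1,m3) ✓  (e1,m4) ✓  (e1,m7) ✓  (e2,m1) ✓  (e2,m3) ✓  (e2,m4) ✓  (e2,m5) ✓  (e2,m6) ✓  (e3,m2) ✓  (e3,m3) ✓  (e3,m7) ✓
Every restrictor pair satisfies the scope.

True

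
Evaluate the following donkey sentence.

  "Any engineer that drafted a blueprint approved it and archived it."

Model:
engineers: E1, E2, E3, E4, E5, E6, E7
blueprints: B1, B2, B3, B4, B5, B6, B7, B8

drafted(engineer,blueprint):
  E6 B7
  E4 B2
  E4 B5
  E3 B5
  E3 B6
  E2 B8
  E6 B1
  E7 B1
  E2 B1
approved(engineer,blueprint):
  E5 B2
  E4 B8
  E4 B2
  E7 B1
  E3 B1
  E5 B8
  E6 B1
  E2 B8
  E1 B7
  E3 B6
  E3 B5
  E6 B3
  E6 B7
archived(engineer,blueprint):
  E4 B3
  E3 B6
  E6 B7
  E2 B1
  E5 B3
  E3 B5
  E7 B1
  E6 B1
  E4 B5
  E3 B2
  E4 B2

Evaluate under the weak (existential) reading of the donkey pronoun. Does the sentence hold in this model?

False

"it" takes "a blueprint" as antecedent — a donkey pronoun bound across the clause boundary.
Weak reading: every engineer e with some drafted-blueprint has at least one drafted-blueprint b such that approved(e,b) ∧ archived(e,b).
Per engineer: E2:✗  E3:✓  E4:✓  E6:✓  E7:✓
E2 has no witness among its drafted-blueprints.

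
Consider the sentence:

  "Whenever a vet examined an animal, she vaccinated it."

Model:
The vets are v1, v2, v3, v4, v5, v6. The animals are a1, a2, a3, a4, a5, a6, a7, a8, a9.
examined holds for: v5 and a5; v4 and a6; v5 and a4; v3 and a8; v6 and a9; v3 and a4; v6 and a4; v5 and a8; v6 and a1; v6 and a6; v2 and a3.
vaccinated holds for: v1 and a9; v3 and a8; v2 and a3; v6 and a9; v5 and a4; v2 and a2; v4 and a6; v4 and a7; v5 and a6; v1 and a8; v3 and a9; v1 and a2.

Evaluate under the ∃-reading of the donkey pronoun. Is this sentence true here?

"it" takes "an animal" as antecedent — a donkey pronoun bound across the clause boundary.
Weak reading: every vet v with some examined-animal has at least one examined-animal a such that vaccinated(v,a).
Per vet: v2:✓  v3:✓  v4:✓  v5:✓  v6:✓
Every vet in the restrictor has a witness.

True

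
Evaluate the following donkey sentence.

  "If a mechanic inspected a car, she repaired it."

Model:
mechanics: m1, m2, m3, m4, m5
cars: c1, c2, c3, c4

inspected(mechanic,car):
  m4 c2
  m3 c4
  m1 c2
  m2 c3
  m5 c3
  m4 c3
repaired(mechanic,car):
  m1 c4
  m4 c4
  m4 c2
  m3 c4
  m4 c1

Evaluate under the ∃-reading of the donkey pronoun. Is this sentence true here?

False

"it" takes "a car" as antecedent — a donkey pronoun bound across the clause boundary.
Weak reading: every mechanic m with some inspected-car has at least one inspected-car c such that repaired(m,c).
Per mechanic: m1:✗  m2:✗  m3:✓  m4:✓  m5:✗
m1 has no witness among its inspected-cars.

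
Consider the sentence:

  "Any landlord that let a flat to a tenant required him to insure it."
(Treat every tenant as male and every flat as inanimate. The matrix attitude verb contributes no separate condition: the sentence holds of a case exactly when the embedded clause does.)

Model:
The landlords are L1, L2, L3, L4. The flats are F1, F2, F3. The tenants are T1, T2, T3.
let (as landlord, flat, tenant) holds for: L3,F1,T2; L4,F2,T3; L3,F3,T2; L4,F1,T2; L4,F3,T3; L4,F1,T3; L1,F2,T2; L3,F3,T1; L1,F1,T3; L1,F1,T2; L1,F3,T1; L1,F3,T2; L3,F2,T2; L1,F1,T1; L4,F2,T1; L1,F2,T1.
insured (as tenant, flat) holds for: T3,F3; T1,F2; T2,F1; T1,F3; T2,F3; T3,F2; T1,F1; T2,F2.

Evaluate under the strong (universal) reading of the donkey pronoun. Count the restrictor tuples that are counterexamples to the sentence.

2

"him" takes "a tenant" as antecedent and "it" takes "a flat"; both are donkey pronouns co-varying with the restrictor.
Strong reading: for every (l,f,t) with let(l,f,t), insured(t,f).
Restrictor triples: (L1,F1,T1)→insured(T1,F1) ✓  (L1,F1,T2)→insured(T2,F1) ✓  (L1,F1,T3)→insured(T3,F1) ✗  (L1,F2,T1)→insured(T1,F2) ✓  (L1,F2,T2)→insured(T2,F2) ✓  (L1,F3,T1)→insured(T1,F3) ✓  (L1,F3,T2)→insured(T2,F3) ✓  (L3,F1,T2)→insured(T2,F1) ✓  (L3,F2,T2)→insured(T2,F2) ✓  (L3,F3,T1)→insured(T1,F3) ✓  (L3,F3,T2)→insured(T2,F3) ✓  (L4,F1,T2)→insured(T2,F1) ✓  (L4,F1,T3)→insured(T3,F1) ✗  (L4,F2,T1)→insured(T1,F2) ✓  (L4,F2,T3)→insured(T3,F2) ✓  (L4,F3,T3)→insured(T3,F3) ✓
Counterexamples (restrictor triples failing the scope): 2.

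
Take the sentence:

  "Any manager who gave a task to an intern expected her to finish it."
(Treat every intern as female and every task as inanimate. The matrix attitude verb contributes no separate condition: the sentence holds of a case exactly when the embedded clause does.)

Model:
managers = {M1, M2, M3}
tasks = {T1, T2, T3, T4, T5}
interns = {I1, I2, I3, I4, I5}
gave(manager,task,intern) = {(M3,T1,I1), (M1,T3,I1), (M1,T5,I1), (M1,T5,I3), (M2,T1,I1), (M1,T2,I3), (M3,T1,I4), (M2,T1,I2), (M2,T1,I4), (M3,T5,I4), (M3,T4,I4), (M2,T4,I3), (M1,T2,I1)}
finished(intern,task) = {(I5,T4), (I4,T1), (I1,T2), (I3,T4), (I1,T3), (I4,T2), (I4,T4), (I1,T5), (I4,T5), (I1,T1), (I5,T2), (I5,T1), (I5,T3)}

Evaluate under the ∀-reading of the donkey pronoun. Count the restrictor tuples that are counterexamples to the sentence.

3

"her" takes "an intern" as antecedent and "it" takes "a task"; both are donkey pronouns co-varying with the restrictor.
Strong reading: for every (m,t,i) with gave(m,t,i), finished(i,t).
Restrictor triples: (M1,T2,I1)→finished(I1,T2) ✓  (M1,T2,I3)→finished(I3,T2) ✗  (M1,T3,I1)→finished(I1,T3) ✓  (M1,T5,I1)→finished(I1,T5) ✓  (M1,T5,I3)→finished(I3,T5) ✗  (M2,T1,I1)→finished(I1,T1) ✓  (M2,T1,I2)→finished(I2,T1) ✗  (M2,T1,I4)→finished(I4,T1) ✓  (M2,T4,I3)→finished(I3,T4) ✓  (M3,T1,I1)→finished(I1,T1) ✓  (M3,T1,I4)→finished(I4,T1) ✓  (M3,T4,I4)→finished(I4,T4) ✓  (M3,T5,I4)→finished(I4,T5) ✓
Counterexamples (restrictor triples failing the scope): 3.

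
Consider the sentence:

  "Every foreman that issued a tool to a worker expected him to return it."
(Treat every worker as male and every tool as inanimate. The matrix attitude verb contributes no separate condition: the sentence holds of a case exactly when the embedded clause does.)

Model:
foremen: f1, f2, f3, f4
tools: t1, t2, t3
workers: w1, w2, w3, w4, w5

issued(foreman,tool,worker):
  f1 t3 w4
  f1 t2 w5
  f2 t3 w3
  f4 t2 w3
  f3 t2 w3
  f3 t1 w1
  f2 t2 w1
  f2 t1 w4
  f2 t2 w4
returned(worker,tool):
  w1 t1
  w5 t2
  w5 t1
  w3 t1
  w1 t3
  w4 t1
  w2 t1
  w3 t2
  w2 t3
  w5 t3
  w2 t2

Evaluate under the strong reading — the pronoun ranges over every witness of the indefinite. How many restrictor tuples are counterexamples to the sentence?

"him" takes "a worker" as antecedent and "it" takes "a tool"; both are donkey pronouns co-varying with the restrictor.
Strong reading: for every (f,t,w) with issued(f,t,w), returned(w,t).
Restrictor triples: (f1,t2,w5)→returned(w5,t2) ✓  (f1,t3,w4)→returned(w4,t3) ✗  (f2,t1,w4)→returned(w4,t1) ✓  (f2,t2,w1)→returned(w1,t2) ✗  (f2,t2,w4)→returned(w4,t2) ✗  (f2,t3,w3)→returned(w3,t3) ✗  (f3,t1,w1)→returned(w1,t1) ✓  (f3,t2,w3)→returned(w3,t2) ✓  (f4,t2,w3)→returned(w3,t2) ✓
Counterexamples (restrictor triples failing the scope): 4.

4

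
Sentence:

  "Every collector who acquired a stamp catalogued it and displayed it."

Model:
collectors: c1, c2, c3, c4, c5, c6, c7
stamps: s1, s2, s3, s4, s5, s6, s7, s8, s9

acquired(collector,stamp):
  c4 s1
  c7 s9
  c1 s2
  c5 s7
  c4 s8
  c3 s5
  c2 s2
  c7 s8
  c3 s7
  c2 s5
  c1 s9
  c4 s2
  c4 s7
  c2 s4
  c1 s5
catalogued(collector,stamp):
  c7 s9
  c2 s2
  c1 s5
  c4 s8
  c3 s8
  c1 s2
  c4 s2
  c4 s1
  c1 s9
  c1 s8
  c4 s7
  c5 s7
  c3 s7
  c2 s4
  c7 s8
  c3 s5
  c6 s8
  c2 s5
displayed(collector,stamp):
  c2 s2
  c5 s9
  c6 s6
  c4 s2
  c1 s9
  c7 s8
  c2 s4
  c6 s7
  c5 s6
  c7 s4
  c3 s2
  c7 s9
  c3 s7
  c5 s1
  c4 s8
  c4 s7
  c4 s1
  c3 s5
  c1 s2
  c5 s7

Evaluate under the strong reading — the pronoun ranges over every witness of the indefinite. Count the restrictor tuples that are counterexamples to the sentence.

2

"it" takes "a stamp" as antecedent — a donkey pronoun bound across the clause boundary.
Strong reading: for every (c,s) with acquired(c,s), catalogued(c,s) ∧ displayed(c,s).
Restrictor pairs: (c1,s2) ✓  (c1,s5) ✗  (c1,s9) ✓  (c2,s2) ✓  (c2,s4) ✓  (c2,s5) ✗  (c3,s5) ✓  (c3,s7) ✓  (c4,s1) ✓  (c4,s2) ✓  (c4,s7) ✓  (c4,s8) ✓  (c5,s7) ✓  (c7,s8) ✓  (c7,s9) ✓
Counterexamples (restrictor pairs failing the scope): 2.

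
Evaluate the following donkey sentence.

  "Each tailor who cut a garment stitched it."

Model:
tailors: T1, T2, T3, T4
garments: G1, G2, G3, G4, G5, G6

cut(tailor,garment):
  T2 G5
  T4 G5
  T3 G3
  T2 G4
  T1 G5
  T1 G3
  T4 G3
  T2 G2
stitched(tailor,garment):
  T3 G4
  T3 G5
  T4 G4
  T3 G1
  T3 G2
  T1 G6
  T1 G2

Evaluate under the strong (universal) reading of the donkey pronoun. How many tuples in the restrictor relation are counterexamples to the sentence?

8

"it" takes "a garment" as antecedent — a donkey pronoun bound across the clause boundary.
Strong reading: for every (t,g) with cut(t,g), stitched(t,g).
Restrictor pairs: (T1,G3) ✗  (T1,G5) ✗  (T2,G2) ✗  (T2,G4) ✗  (T2,G5) ✗  (T3,G3) ✗  (T4,G3) ✗  (T4,G5) ✗
Counterexamples (restrictor pairs failing the scope): 8.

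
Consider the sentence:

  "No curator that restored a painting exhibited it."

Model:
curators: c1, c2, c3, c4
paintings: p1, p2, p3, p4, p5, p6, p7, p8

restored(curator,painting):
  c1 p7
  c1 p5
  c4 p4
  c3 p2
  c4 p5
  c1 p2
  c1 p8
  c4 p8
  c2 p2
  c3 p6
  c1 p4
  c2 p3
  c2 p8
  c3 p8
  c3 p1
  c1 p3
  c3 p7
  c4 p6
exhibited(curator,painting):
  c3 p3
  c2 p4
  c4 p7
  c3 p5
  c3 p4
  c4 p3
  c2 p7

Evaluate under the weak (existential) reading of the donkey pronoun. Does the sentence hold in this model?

True

"it" takes "a painting" as antecedent — a donkey pronoun bound across the clause boundary.
Truth condition: for no (c,p) with restored(c,p) does exhibited(c,p) hold.
Restrictor pairs — does the scope hold? (c1,p2):fails  (c1,p3):fails  (c1,p4):fails  (c1,p5):fails  (c1,p7):fails  (c1,p8):fails  (c2,p2):fails  (c2,p3):fails  (c2,p8):fails  (c3,p1):fails  (c3,p2):fails  (c3,p6):fails  (c3,p7):fails  (c3,p8):fails  (c4,p4):fails  (c4,p5):fails  (c4,p6):fails  (c4,p8):fails
Scope holds for no restrictor pair, so the sentence is true.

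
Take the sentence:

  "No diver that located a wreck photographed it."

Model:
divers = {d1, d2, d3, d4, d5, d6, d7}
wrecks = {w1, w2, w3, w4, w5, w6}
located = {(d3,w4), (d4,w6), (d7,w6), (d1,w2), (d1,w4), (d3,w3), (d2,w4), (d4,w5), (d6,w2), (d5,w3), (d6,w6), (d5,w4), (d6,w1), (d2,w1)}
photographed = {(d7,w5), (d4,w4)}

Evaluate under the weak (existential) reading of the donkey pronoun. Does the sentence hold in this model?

True

"it" takes "a wreck" as antecedent — a donkey pronoun bound across the clause boundary.
Truth condition: for no (d,w) with located(d,w) does photographed(d,w) hold.
Restrictor pairs — does the scope hold? (d1,w2):fails  (d1,w4):fails  (d2,w1):fails  (d2,w4):fails  (d3,w3):fails  (d3,w4):fails  (d4,w5):fails  (d4,w6):fails  (d5,w3):fails  (d5,w4):fails  (d6,w1):fails  (d6,w2):fails  (d6,w6):fails  (d7,w6):fails
Scope holds for no restrictor pair, so the sentence is true.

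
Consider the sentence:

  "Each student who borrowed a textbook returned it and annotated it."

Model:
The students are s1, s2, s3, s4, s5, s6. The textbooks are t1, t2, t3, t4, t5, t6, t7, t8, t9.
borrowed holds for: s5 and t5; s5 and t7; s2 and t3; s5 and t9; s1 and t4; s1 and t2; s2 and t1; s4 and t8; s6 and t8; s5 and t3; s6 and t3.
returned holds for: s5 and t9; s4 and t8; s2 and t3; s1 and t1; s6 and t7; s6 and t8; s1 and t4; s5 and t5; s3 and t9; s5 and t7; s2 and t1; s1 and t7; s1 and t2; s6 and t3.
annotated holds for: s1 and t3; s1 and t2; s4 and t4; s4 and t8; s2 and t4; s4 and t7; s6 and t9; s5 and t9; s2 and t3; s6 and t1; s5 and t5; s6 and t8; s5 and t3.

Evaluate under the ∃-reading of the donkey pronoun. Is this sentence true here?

True

"it" takes "a textbook" as antecedent — a donkey pronoun bound across the clause boundary.
Weak reading: every student s with some borrowed-textbook has at least one borrowed-textbook t such that returned(s,t) ∧ annotated(s,t).
Per student: s1:✓  s2:✓  s4:✓  s5:✓  s6:✓
Every student in the restrictor has a witness.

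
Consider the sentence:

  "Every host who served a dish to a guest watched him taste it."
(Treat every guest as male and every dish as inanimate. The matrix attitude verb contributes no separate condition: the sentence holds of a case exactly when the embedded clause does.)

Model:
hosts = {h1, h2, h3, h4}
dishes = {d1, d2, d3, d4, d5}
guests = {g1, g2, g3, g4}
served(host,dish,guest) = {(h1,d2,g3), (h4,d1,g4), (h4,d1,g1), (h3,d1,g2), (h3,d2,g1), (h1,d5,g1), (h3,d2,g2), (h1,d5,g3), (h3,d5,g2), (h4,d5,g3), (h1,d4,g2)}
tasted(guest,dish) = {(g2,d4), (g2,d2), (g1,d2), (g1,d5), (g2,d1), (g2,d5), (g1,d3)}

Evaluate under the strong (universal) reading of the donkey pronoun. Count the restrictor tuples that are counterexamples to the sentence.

5

"him" takes "a guest" as antecedent and "it" takes "a dish"; both are donkey pronouns co-varying with the restrictor.
Strong reading: for every (h,d,g) with served(h,d,g), tasted(g,d).
Restrictor triples: (h1,d2,g3)→tasted(g3,d2) ✗  (h1,d4,g2)→tasted(g2,d4) ✓  (h1,d5,g1)→tasted(g1,d5) ✓  (h1,d5,g3)→tasted(g3,d5) ✗  (h3,d1,g2)→tasted(g2,d1) ✓  (h3,d2,g1)→tasted(g1,d2) ✓  (h3,d2,g2)→tasted(g2,d2) ✓  (h3,d5,g2)→tasted(g2,d5) ✓  (h4,d1,g1)→tasted(g1,d1) ✗  (h4,d1,g4)→tasted(g4,d1) ✗  (h4,d5,g3)→tasted(g3,d5) ✗
Counterexamples (restrictor triples failing the scope): 5.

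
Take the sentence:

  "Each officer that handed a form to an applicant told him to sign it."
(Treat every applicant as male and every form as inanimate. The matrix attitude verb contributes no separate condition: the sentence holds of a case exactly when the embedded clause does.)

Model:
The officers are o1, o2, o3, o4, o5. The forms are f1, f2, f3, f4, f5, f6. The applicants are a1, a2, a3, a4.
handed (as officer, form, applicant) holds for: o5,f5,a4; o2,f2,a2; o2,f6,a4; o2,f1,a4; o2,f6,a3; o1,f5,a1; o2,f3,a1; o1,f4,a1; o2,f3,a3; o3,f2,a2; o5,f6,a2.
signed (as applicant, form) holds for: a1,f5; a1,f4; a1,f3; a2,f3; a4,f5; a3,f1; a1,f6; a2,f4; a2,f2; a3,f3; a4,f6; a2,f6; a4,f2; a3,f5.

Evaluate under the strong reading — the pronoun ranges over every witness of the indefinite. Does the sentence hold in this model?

False

"him" takes "an applicant" as antecedent and "it" takes "a form"; both are donkey pronouns co-varying with the restrictor.
Strong reading: for every (o,f,a) with handed(o,f,a), signed(a,f).
Restrictor triples: (o1,f4,a1)→signed(a1,f4) ✓  (o1,f5,a1)→signed(a1,f5) ✓  (o2,f1,a4)→signed(a4,f1) ✗  (o2,f2,a2)→signed(a2,f2) ✓  (o2,f3,a1)→signed(a1,f3) ✓  (o2,f3,a3)→signed(a3,f3) ✓  (o2,f6,a3)→signed(a3,f6) ✗  (o2,f6,a4)→signed(a4,f6) ✓  (o3,f2,a2)→signed(a2,f2) ✓  (o5,f5,a4)→signed(a4,f5) ✓  (o5,f6,a2)→signed(a2,f6) ✓
Counterexample: (o2,f1,a4) — signed(a4,f1) does not hold.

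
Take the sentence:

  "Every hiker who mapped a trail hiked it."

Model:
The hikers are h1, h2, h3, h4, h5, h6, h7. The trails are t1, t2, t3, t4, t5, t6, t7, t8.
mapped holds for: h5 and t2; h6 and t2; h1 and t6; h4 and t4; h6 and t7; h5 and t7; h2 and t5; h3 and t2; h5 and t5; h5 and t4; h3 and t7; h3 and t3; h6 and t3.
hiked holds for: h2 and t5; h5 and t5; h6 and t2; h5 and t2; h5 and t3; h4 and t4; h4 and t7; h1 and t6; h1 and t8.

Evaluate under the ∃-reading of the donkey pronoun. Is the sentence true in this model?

False

"it" takes "a trail" as antecedent — a donkey pronoun bound across the clause boundary.
Weak reading: every hiker h with some mapped-trail has at least one mapped-trail t such that hiked(h,t).
Per hiker: h1:✓  h2:✓  h3:✗  h4:✓  h5:✓  h6:✓
h3 has no witness among its mapped-trails.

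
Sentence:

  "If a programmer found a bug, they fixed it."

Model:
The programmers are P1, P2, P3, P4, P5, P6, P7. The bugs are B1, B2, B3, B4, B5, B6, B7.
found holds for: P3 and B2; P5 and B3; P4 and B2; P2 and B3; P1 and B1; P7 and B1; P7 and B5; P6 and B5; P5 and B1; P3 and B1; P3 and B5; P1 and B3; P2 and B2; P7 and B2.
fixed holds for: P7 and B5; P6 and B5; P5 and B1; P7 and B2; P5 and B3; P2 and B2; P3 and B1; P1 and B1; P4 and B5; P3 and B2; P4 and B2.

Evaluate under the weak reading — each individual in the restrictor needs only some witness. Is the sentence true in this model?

True

"it" takes "a bug" as antecedent — a donkey pronoun bound across the clause boundary.
Weak reading: every programmer p with some found-bug has at least one found-bug b such that fixed(p,b).
Per programmer: P1:✓  P2:✓  P3:✓  P4:✓  P5:✓  P6:✓  P7:✓
Every programmer in the restrictor has a witness.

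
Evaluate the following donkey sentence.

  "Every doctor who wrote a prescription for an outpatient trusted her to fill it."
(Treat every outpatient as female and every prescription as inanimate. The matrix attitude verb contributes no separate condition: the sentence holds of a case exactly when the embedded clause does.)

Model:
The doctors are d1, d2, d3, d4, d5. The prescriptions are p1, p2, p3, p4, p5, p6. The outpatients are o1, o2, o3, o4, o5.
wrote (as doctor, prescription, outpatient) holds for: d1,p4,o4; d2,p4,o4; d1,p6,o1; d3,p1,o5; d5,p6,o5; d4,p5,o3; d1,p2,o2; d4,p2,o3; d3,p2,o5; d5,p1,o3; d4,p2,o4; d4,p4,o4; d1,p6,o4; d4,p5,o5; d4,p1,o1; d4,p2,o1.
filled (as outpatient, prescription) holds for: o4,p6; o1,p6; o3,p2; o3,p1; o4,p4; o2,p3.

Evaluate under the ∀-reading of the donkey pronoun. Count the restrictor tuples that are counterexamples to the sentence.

9

"her" takes "an outpatient" as antecedent and "it" takes "a prescription"; both are donkey pronouns co-varying with the restrictor.
Strong reading: for every (d,p,o) with wrote(d,p,o), filled(o,p).
Restrictor triples: (d1,p2,o2)→filled(o2,p2) ✗  (d1,p4,o4)→filled(o4,p4) ✓  (d1,p6,o1)→filled(o1,p6) ✓  (d1,p6,o4)→filled(o4,p6) ✓  (d2,p4,o4)→filled(o4,p4) ✓  (d3,p1,o5)→filled(o5,p1) ✗  (d3,p2,o5)→filled(o5,p2) ✗  (d4,p1,o1)→filled(o1,p1) ✗  (d4,p2,o1)→filled(o1,p2) ✗  (d4,p2,o3)→filled(o3,p2) ✓  (d4,p2,o4)→filled(o4,p2) ✗  (d4,p4,o4)→filled(o4,p4) ✓  (d4,p5,o3)→filled(o3,p5) ✗  (d4,p5,o5)→filled(o5,p5) ✗  (d5,p1,o3)→filled(o3,p1) ✓  (d5,p6,o5)→filled(o5,p6) ✗
Counterexamples (restrictor triples failing the scope): 9.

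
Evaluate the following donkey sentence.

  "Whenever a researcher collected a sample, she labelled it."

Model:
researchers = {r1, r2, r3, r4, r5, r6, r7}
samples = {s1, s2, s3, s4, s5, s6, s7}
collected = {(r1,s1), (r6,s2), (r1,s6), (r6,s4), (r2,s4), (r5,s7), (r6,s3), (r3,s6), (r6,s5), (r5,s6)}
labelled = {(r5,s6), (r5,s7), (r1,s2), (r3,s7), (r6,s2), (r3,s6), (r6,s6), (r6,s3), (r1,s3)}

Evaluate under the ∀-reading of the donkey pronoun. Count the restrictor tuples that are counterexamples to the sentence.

"it" takes "a sample" as antecedent — a donkey pronoun bound across the clause boundary.
Strong reading: for every (r,s) with collected(r,s), labelled(r,s).
Restrictor pairs: (r1,s1) ✗  (r1,s6) ✗  (r2,s4) ✗  (r3,s6) ✓  (r5,s6) ✓  (r5,s7) ✓  (r6,s2) ✓  (r6,s3) ✓  (r6,s4) ✗  (r6,s5) ✗
Counterexamples (restrictor pairs failing the scope): 5.

5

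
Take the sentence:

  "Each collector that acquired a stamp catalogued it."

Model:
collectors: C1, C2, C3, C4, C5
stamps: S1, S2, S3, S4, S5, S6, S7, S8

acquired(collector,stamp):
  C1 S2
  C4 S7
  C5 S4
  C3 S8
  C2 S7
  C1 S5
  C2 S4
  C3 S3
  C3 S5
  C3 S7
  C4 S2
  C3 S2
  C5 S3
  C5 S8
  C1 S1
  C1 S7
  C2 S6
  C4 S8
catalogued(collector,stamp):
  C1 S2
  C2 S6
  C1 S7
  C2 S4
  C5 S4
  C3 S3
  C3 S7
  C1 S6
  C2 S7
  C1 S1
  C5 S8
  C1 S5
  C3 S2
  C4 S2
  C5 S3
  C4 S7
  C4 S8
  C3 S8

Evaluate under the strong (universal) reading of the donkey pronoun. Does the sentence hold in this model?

False

"it" takes "a stamp" as antecedent — a donkey pronoun bound across the clause boundary.
Strong reading: for every (c,s) with acquired(c,s), catalogued(c,s).
Restrictor pairs: (C1,S1) ✓  (C1,S2) ✓  (C1,S5) ✓  (C1,S7) ✓  (C2,S4) ✓  (C2,S6) ✓  (C2,S7) ✓  (C3,S2) ✓  (C3,S3) ✓  (C3,S5) ✗  (C3,S7) ✓  (C3,S8) ✓  (C4,S2) ✓  (C4,S7) ✓  (C4,S8) ✓  (C5,S3) ✓  (C5,S4) ✓  (C5,S8) ✓
Counterexample: (C3,S5) is in acquired but fails the scope.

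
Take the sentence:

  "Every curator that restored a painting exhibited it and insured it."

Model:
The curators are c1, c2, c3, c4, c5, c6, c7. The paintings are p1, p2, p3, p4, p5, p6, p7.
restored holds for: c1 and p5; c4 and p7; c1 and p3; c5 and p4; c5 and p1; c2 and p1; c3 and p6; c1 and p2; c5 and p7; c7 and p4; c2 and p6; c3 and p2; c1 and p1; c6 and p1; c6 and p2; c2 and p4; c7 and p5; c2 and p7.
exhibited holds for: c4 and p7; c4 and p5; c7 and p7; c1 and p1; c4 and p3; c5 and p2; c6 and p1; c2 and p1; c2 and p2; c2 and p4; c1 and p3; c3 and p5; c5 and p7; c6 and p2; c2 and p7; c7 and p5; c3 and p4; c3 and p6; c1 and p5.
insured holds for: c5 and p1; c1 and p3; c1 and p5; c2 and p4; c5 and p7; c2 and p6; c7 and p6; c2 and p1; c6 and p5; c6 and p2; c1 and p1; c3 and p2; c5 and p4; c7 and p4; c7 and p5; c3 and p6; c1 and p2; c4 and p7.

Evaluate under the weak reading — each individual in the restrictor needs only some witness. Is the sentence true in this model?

True

"it" takes "a painting" as antecedent — a donkey pronoun bound across the clause boundary.
Weak reading: every curator c with some restored-painting has at least one restored-painting p such that exhibited(c,p) ∧ insured(c,p).
Per curator: c1:✓  c2:✓  c3:✓  c4:✓  c5:✓  c6:✓  c7:✓
Every curator in the restrictor has a witness.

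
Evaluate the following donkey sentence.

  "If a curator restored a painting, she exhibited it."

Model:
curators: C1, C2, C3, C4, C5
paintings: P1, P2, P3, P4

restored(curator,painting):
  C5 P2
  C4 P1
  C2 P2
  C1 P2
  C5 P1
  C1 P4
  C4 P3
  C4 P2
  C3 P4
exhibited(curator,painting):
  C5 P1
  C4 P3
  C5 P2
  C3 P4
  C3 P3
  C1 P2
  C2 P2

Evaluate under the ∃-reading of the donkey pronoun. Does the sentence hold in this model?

"it" takes "a painting" as antecedent — a donkey pronoun bound across the clause boundary.
Weak reading: every curator c with some restored-painting has at least one restored-painting p such that exhibited(c,p).
Per curator: C1:✓  C2:✓  C3:✓  C4:✓  C5:✓
Every curator in the restrictor has a witness.

True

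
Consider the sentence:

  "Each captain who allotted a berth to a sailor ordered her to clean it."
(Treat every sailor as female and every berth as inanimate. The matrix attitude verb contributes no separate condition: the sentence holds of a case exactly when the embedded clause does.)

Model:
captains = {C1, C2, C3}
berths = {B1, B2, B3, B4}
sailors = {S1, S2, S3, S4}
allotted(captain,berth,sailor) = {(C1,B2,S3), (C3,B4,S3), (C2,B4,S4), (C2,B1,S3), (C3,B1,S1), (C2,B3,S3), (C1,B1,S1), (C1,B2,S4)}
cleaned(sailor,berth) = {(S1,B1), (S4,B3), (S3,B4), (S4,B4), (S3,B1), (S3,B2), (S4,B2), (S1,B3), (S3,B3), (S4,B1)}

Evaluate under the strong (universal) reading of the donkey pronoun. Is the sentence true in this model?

"her" takes "a sailor" as antecedent and "it" takes "a berth"; both are donkey pronouns co-varying with the restrictor.
Strong reading: for every (c,b,s) with allotted(c,b,s), cleaned(s,b).
Restrictor triples: (C1,B1,S1)→cleaned(S1,B1) ✓  (C1,B2,S3)→cleaned(S3,B2) ✓  (C1,B2,S4)→cleaned(S4,B2) ✓  (C2,B1,S3)→cleaned(S3,B1) ✓  (C2,B3,S3)→cleaned(S3,B3) ✓  (C2,B4,S4)→cleaned(S4,B4) ✓  (C3,B1,S1)→cleaned(S1,B1) ✓  (C3,B4,S3)→cleaned(S3,B4) ✓
Every restrictor triple satisfies the scope.

True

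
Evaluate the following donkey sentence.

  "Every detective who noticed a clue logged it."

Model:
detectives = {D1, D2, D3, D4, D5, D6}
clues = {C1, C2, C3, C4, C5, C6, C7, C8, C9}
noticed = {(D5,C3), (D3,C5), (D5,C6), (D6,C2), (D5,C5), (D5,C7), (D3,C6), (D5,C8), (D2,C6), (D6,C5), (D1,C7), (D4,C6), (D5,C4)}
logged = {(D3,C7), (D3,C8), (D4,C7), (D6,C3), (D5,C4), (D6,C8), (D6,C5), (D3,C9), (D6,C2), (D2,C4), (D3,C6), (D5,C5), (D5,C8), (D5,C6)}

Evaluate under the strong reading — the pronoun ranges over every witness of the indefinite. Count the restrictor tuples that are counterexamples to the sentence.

6

"it" takes "a clue" as antecedent — a donkey pronoun bound across the clause boundary.
Strong reading: for every (d,c) with noticed(d,c), logged(d,c).
Restrictor pairs: (D1,C7) ✗  (D2,C6) ✗  (D3,C5) ✗  (D3,C6) ✓  (D4,C6) ✗  (D5,C3) ✗  (D5,C4) ✓  (D5,C5) ✓  (D5,C6) ✓  (D5,C7) ✗  (D5,C8) ✓  (D6,C2) ✓  (D6,C5) ✓
Counterexamples (restrictor pairs failing the scope): 6.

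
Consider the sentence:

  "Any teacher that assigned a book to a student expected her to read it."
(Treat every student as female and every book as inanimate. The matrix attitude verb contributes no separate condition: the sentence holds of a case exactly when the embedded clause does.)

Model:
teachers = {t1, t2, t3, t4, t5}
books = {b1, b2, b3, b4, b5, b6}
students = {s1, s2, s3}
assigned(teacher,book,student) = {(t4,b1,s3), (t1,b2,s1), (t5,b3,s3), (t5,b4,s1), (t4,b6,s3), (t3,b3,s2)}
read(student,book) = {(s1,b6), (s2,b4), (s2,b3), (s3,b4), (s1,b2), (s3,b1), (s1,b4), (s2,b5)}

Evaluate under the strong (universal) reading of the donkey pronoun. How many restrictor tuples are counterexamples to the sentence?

"her" takes "a student" as antecedent and "it" takes "a book"; both are donkey pronouns co-varying with the restrictor.
Strong reading: for every (t,b,s) with assigned(t,b,s), read(s,b).
Restrictor triples: (t1,b2,s1)→read(s1,b2) ✓  (t3,b3,s2)→read(s2,b3) ✓  (t4,b1,s3)→read(s3,b1) ✓  (t4,b6,s3)→read(s3,b6) ✗  (t5,b3,s3)→read(s3,b3) ✗  (t5,b4,s1)→read(s1,b4) ✓
Counterexamples (restrictor triples failing the scope): 2.

2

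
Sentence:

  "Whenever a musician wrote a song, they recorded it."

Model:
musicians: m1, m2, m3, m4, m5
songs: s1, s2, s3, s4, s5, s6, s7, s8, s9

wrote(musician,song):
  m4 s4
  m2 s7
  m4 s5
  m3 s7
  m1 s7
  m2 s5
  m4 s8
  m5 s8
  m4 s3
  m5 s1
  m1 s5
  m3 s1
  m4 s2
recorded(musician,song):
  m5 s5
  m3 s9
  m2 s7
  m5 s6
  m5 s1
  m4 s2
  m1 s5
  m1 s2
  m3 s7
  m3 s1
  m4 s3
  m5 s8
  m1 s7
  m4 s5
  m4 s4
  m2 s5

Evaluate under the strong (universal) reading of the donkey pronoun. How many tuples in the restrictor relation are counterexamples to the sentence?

1

"it" takes "a song" as antecedent — a donkey pronoun bound across the clause boundary.
Strong reading: for every (m,s) with wrote(m,s), recorded(m,s).
Restrictor pairs: (m1,s5) ✓  (m1,s7) ✓  (m2,s5) ✓  (m2,s7) ✓  (m3,s1) ✓  (m3,s7) ✓  (m4,s2) ✓  (m4,s3) ✓  (m4,s4) ✓  (m4,s5) ✓  (m4,s8) ✗  (m5,s1) ✓  (m5,s8) ✓
Counterexamples (restrictor pairs failing the scope): 1.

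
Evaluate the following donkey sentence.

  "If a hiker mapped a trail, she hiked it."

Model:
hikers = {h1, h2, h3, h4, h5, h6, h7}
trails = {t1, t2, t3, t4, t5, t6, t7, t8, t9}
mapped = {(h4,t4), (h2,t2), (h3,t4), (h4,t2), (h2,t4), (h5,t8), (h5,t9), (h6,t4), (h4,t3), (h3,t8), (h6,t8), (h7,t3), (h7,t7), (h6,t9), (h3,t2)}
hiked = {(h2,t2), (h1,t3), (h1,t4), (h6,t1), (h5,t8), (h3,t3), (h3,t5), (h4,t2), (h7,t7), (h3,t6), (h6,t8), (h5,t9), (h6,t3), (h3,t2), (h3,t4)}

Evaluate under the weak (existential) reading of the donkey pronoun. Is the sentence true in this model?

"it" takes "a trail" as antecedent — a donkey pronoun bound across the clause boundary.
Weak reading: every hiker h with some mapped-trail has at least one mapped-trail t such that hiked(h,t).
Per hiker: h2:✓  h3:✓  h4:✓  h5:✓  h6:✓  h7:✓
Every hiker in the restrictor has a witness.

True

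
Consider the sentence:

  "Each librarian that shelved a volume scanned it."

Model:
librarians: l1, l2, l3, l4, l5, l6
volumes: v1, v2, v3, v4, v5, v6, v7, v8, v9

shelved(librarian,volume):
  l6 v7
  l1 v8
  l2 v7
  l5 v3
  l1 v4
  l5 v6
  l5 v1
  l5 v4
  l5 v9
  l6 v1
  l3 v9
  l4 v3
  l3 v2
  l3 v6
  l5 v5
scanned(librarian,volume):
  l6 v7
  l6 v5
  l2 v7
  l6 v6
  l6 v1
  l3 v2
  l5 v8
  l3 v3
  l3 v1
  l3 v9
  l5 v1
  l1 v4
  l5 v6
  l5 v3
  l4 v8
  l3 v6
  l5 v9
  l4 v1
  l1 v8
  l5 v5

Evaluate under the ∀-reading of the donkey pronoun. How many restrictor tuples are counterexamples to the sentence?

2

"it" takes "a volume" as antecedent — a donkey pronoun bound across the clause boundary.
Strong reading: for every (l,v) with shelved(l,v), scanned(l,v).
Restrictor pairs: (l1,v4) ✓  (l1,v8) ✓  (l2,v7) ✓  (l3,v2) ✓  (l3,v6) ✓  (l3,v9) ✓  (l4,v3) ✗  (l5,v1) ✓  (l5,v3) ✓  (l5,v4) ✗  (l5,v5) ✓  (l5,v6) ✓  (l5,v9) ✓  (l6,v1) ✓  (l6,v7) ✓
Counterexamples (restrictor pairs failing the scope): 2.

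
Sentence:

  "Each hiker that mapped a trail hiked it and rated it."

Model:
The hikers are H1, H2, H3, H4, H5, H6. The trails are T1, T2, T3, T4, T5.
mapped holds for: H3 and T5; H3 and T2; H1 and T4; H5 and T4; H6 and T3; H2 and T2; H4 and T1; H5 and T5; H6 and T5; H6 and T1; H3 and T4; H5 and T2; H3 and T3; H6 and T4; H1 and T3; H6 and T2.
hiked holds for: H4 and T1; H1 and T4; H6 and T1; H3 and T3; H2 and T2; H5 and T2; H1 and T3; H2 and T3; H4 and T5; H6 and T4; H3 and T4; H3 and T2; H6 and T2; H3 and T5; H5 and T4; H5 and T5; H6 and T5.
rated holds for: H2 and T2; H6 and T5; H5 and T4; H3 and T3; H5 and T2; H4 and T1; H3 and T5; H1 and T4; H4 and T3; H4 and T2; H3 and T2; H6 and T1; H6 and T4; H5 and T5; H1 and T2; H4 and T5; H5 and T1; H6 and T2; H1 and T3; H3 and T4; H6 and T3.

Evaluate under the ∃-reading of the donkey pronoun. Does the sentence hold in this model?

"it" takes "a trail" as antecedent — a donkey pronoun bound across the clause boundary.
Weak reading: every hiker h with some mapped-trail has at least one mapped-trail t such that hiked(h,t) ∧ rated(h,t).
Per hiker: H1:✓  H2:✓  H3:✓  H4:✓  H5:✓  H6:✓
Every hiker in the restrictor has a witness.

True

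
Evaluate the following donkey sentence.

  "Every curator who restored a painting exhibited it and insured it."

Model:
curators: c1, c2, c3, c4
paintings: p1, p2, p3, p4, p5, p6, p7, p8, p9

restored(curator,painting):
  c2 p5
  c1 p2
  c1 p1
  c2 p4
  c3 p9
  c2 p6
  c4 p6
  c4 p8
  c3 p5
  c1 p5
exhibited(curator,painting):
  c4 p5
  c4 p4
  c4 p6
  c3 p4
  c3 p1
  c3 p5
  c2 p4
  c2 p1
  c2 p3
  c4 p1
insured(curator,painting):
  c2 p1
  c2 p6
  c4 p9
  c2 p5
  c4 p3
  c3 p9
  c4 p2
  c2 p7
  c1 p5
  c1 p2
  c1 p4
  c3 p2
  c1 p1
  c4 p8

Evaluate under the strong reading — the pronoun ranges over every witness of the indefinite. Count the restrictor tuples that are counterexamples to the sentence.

10

"it" takes "a painting" as antecedent — a donkey pronoun bound across the clause boundary.
Strong reading: for every (c,p) with restored(c,p), exhibited(c,p) ∧ insured(c,p).
Restrictor pairs: (c1,p1) ✗  (c1,p2) ✗  (c1,p5) ✗  (c2,p4) ✗  (c2,p5) ✗  (c2,p6) ✗  (c3,p5) ✗  (c3,p9) ✗  (c4,p6) ✗  (c4,p8) ✗
Counterexamples (restrictor pairs failing the scope): 10.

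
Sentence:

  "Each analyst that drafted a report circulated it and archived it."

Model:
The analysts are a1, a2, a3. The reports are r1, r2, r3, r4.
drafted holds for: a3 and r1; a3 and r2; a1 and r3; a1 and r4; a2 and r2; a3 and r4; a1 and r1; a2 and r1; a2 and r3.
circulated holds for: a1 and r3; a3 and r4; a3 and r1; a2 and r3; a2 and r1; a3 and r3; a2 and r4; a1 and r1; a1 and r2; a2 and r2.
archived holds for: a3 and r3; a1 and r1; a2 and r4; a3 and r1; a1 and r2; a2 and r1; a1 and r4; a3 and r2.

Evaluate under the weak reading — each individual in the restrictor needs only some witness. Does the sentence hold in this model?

True

"it" takes "a report" as antecedent — a donkey pronoun bound across the clause boundary.
Weak reading: every analyst a with some drafted-report has at least one drafted-report r such that circulated(a,r) ∧ archived(a,r).
Per analyst: a1:✓  a2:✓  a3:✓
Every analyst in the restrictor has a witness.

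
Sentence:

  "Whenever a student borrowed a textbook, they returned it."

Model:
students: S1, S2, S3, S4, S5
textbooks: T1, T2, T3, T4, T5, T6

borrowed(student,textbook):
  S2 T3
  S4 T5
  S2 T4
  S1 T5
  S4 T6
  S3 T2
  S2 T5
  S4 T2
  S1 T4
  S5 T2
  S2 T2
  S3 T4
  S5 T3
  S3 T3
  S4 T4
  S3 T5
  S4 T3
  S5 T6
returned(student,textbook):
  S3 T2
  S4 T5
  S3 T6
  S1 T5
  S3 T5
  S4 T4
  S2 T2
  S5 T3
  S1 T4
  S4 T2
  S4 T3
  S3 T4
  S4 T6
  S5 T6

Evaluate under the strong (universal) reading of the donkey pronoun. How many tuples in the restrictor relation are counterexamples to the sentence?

"it" takes "a textbook" as antecedent — a donkey pronoun bound across the clause boundary.
Strong reading: for every (s,t) with borrowed(s,t), returned(s,t).
Restrictor pairs: (S1,T4) ✓  (S1,T5) ✓  (S2,T2) ✓  (S2,T3) ✗  (S2,T4) ✗  (S2,T5) ✗  (S3,T2) ✓  (S3,T3) ✗  (S3,T4) ✓  (S3,T5) ✓  (S4,T2) ✓  (S4,T3) ✓  (S4,T4) ✓  (S4,T5) ✓  (S4,T6) ✓  (S5,T2) ✗  (S5,T3) ✓  (S5,T6) ✓
Counterexamples (restrictor pairs failing the scope): 5.

5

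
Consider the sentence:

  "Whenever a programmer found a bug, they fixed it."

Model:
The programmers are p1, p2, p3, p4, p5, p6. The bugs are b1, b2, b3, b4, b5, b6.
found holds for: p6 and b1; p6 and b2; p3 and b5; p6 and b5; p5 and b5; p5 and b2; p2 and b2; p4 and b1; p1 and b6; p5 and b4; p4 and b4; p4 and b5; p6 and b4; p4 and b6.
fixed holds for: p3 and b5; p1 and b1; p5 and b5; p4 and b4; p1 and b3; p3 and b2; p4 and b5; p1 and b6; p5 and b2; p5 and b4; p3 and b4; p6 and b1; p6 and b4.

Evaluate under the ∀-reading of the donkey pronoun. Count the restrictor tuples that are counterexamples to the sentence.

"it" takes "a bug" as antecedent — a donkey pronoun bound across the clause boundary.
Strong reading: for every (p,b) with found(p,b), fixed(p,b).
Restrictor pairs: (p1,b6) ✓  (p2,b2) ✗  (p3,b5) ✓  (p4,b1) ✗  (p4,b4) ✓  (p4,b5) ✓  (p4,b6) ✗  (p5,b2) ✓  (p5,b4) ✓  (p5,b5) ✓  (p6,b1) ✓  (p6,b2) ✗  (p6,b4) ✓  (p6,b5) ✗
Counterexamples (restrictor pairs failing the scope): 5.

5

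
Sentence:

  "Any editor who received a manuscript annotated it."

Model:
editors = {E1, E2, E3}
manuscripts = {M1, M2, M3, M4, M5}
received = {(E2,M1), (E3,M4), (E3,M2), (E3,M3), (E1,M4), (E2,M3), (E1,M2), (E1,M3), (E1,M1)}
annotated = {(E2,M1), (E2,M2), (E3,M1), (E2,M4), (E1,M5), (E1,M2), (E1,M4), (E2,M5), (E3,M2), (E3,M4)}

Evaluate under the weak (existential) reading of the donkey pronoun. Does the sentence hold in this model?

True

"it" takes "a manuscript" as antecedent — a donkey pronoun bound across the clause boundary.
Weak reading: every editor e with some received-manuscript has at least one received-manuscript m such that annotated(e,m).
Per editor: E1:✓  E2:✓  E3:✓
Every editor in the restrictor has a witness.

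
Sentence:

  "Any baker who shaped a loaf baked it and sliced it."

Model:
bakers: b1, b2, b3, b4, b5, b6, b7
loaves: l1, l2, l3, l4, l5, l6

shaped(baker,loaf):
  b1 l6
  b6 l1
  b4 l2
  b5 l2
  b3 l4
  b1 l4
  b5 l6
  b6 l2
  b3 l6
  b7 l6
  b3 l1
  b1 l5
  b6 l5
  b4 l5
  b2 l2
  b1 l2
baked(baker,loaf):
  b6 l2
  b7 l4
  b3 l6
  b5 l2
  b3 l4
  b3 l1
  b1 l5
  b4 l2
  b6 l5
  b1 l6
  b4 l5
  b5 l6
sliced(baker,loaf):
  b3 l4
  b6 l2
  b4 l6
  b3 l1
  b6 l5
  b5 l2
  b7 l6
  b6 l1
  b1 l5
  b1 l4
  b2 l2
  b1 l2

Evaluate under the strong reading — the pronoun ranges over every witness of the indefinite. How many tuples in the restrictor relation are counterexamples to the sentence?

"it" takes "a loaf" as antecedent — a donkey pronoun bound across the clause boundary.
Strong reading: for every (b,l) with shaped(b,l), baked(b,l) ∧ sliced(b,l).
Restrictor pairs: (b1,l2) ✗  (b1,l4) ✗  (b1,l5) ✓  (b1,l6) ✗  (b2,l2) ✗  (b3,l1) ✓  (b3,l4) ✓  (b3,l6) ✗  (b4,l2) ✗  (b4,l5) ✗  (b5,l2) ✓  (b5,l6) ✗  (b6,l1) ✗  (b6,l2) ✓  (b6,l5) ✓  (b7,l6) ✗
Counterexamples (restrictor pairs failing the scope): 10.

10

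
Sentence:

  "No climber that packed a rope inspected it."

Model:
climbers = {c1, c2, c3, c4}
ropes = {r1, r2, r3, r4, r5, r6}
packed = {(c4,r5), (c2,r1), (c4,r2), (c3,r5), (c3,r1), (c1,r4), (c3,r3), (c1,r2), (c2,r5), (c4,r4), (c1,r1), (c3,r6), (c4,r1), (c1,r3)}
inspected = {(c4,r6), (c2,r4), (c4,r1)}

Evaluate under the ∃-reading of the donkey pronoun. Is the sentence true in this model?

False

"it" takes "a rope" as antecedent — a donkey pronoun bound across the clause boundary.
Truth condition: for no (c,r) with packed(c,r) does inspected(c,r) hold.
Restrictor pairs — does the scope hold? (c1,r1):fails  (c1,r2):fails  (c1,r3):fails  (c1,r4):fails  (c2,r1):fails  (c2,r5):fails  (c3,r1):fails  (c3,r3):fails  (c3,r5):fails  (c3,r6):fails  (c4,r1):holds  (c4,r2):fails  (c4,r4):fails  (c4,r5):fails
Scope holds for 1 pair(s), so the sentence is false.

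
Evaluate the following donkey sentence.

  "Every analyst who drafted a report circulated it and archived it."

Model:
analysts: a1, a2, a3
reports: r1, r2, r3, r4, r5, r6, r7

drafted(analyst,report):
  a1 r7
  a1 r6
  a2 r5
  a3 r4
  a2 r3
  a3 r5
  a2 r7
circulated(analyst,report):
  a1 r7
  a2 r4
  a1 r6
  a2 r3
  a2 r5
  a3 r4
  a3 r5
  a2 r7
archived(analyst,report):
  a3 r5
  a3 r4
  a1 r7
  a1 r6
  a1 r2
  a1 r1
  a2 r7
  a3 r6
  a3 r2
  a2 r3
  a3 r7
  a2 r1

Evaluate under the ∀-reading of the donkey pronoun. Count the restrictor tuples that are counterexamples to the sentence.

1

"it" takes "a report" as antecedent — a donkey pronoun bound across the clause boundary.
Strong reading: for every (a,r) with drafted(a,r), circulated(a,r) ∧ archived(a,r).
Restrictor pairs: (a1,r6) ✓  (a1,r7) ✓  (a2,r3) ✓  (a2,r5) ✗  (a2,r7) ✓  (a3,r4) ✓  (a3,r5) ✓
Counterexamples (restrictor pairs failing the scope): 1.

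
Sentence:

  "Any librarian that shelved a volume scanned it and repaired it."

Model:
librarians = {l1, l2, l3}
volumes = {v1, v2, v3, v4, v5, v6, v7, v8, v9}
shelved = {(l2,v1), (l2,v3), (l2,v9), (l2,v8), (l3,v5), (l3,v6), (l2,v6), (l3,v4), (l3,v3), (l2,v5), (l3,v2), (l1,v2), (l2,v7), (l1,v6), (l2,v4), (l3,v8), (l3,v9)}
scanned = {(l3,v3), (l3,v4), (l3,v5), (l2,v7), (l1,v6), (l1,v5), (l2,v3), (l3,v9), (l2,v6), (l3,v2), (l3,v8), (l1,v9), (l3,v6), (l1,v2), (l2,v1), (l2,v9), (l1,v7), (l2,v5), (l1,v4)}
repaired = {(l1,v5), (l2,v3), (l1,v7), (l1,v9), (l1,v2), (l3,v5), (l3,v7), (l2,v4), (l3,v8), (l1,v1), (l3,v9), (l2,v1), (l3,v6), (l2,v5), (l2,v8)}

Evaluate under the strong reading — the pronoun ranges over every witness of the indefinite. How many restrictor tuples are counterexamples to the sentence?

9

"it" takes "a volume" as antecedent — a donkey pronoun bound across the clause boundary.
Strong reading: for every (l,v) with shelved(l,v), scanned(l,v) ∧ repaired(l,v).
Restrictor pairs: (l1,v2) ✓  (l1,v6) ✗  (l2,v1) ✓  (l2,v3) ✓  (l2,v4) ✗  (l2,v5) ✓  (l2,v6) ✗  (l2,v7) ✗  (l2,v8) ✗  (l2,v9) ✗  (l3,v2) ✗  (l3,v3) ✗  (l3,v4) ✗  (l3,v5) ✓  (l3,v6) ✓  (l3,v8) ✓  (l3,v9) ✓
Counterexamples (restrictor pairs failing the scope): 9.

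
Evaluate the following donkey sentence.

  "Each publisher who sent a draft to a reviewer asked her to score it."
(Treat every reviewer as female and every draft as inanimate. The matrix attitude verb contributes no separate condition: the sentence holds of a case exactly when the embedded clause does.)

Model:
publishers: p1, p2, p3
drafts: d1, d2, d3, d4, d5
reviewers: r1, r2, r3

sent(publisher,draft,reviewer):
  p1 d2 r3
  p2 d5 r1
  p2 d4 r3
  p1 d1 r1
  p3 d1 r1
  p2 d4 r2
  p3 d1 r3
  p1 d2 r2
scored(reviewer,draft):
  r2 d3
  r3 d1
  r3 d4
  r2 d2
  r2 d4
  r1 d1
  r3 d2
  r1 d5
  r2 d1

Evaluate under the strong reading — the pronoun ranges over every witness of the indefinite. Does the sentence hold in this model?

"her" takes "a reviewer" as antecedent and "it" takes "a draft"; both are donkey pronouns co-varying with the restrictor.
Strong reading: for every (p,d,r) with sent(p,d,r), scored(r,d).
Restrictor triples: (p1,d1,r1)→scored(r1,d1) ✓  (p1,d2,r2)→scored(r2,d2) ✓  (p1,d2,r3)→scored(r3,d2) ✓  (p2,d4,r2)→scored(r2,d4) ✓  (p2,d4,r3)→scored(r3,d4) ✓  (p2,d5,r1)→scored(r1,d5) ✓  (p3,d1,r1)→scored(r1,d1) ✓  (p3,d1,r3)→scored(r3,d1) ✓
Every restrictor triple satisfies the scope.

True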